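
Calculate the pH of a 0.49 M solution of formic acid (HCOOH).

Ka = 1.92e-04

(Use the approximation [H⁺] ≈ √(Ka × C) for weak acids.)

[H⁺] = √(Ka × C) = √(1.92e-04 × 0.49) = 9.6995e-03. pH = -log(9.6995e-03)

pH = 2.01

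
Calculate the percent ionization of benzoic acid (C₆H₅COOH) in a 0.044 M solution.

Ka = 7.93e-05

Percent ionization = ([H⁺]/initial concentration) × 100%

Using Ka equilibrium: x² + Ka×x - Ka×C = 0. Solving: [H⁺] = 1.8287e-03. Percent = (1.8287e-03/0.044) × 100

Percent ionization = 4.16%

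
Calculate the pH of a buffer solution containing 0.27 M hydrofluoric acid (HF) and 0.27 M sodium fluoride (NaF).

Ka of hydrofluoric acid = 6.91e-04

pKa = -log(6.91e-04) = 3.16. pH = pKa + log([A⁻]/[HA]) = 3.16 + log(0.27/0.27)

pH = 3.16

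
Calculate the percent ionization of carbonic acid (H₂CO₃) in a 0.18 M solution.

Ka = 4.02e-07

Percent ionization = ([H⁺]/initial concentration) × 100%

Using Ka equilibrium: x² + Ka×x - Ka×C = 0. Solving: [H⁺] = 2.6880e-04. Percent = (2.6880e-04/0.18) × 100

Percent ionization = 0.149%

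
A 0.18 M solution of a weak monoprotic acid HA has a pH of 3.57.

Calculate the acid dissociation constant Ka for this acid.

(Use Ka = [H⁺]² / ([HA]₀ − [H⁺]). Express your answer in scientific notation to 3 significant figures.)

[H⁺] = 10^(−pH) = 10^(−3.57) = 2.692e-04 M. For HA ⇌ H⁺ + A⁻, Ka = [H⁺][A⁻]/[HA] = [H⁺]² / ([HA]₀ − [H⁺]) = (2.692e-04)² / (0.18 − 2.692e-04) = 4.03e-07.

K_a = 4.03e-07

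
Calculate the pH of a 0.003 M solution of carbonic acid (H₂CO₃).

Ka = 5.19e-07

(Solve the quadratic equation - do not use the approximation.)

x² + Ka×x - Ka×C = 0. Using quadratic formula: [H⁺] = 3.9200e-05

pH = 4.41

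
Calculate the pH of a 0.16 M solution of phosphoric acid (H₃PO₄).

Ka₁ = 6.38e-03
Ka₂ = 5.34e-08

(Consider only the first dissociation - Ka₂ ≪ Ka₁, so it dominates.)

First dissociation dominates. From Ka₁ = [H⁺][HA⁻]/[H₂A], x² + Ka₁·x − Ka₁·C = 0 with C = 0.16 M and Ka₁ = 6.38e-03. Solving: [H⁺] = (−Ka₁ + √(Ka₁² + 4·Ka₁·C)) / 2 = 2.8919e-02 M. pH = -log(2.8919e-02) = 1.54.

pH = 1.54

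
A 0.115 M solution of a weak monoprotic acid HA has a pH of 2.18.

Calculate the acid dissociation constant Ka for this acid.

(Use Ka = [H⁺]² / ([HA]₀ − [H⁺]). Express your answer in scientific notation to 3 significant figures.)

[H⁺] = 10^(−pH) = 10^(−2.18) = 6.607e-03 M. For HA ⇌ H⁺ + A⁻, Ka = [H⁺][A⁻]/[HA] = [H⁺]² / ([HA]₀ − [H⁺]) = (6.607e-03)² / (0.115 − 6.607e-03) = 4.03e-04.

K_a = 4.03e-04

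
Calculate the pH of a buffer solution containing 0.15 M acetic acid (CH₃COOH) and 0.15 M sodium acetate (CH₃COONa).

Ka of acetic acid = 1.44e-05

pKa = -log(1.44e-05) = 4.84. pH = pKa + log([A⁻]/[HA]) = 4.84 + log(0.15/0.15)

pH = 4.84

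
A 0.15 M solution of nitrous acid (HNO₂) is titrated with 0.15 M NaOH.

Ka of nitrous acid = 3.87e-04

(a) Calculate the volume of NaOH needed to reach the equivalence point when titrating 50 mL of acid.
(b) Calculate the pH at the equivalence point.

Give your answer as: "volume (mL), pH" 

moles acid = 0.15 × 50/1000 = 0.0075 mol; V_base = moles/0.15 × 1000 = 50.0 mL. At equivalence only the conjugate base is present: [A⁻] = 0.0075/0.100 = 7.5000e-02 M. Kb = Kw/Ka = 2.58e-11; [OH⁻] = √(Kb × [A⁻]) = 1.3921e-06; pOH = 5.86; pH = 14 - pOH = 8.14.

V = 50.0 mL, pH = 8.14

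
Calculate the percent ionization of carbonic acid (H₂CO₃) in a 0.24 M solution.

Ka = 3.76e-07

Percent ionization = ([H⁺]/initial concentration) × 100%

Using Ka equilibrium: x² + Ka×x - Ka×C = 0. Solving: [H⁺] = 3.0021e-04. Percent = (3.0021e-04/0.24) × 100

Percent ionization = 0.125%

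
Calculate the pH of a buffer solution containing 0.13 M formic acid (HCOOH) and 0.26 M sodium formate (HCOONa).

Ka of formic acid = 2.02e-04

pKa = -log(2.02e-04) = 3.69. pH = pKa + log([A⁻]/[HA]) = 3.69 + log(0.26/0.13)

pH = 4.00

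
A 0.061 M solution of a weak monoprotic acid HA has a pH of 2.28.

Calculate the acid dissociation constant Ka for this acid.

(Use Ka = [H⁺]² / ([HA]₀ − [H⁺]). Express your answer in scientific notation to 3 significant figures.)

[H⁺] = 10^(−pH) = 10^(−2.28) = 5.248e-03 M. For HA ⇌ H⁺ + A⁻, Ka = [H⁺][A⁻]/[HA] = [H⁺]² / ([HA]₀ − [H⁺]) = (5.248e-03)² / (0.061 − 5.248e-03) = 4.94e-04.

K_a = 4.94e-04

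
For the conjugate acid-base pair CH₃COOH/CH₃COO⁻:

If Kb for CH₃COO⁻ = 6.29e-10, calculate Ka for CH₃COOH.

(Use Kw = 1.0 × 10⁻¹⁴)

For a conjugate pair Ka × Kb = Kw, so Ka = Kw/Kb = 1.0 × 10⁻¹⁴ / 6.29e-10 = 1.59e-05.

K_a = 1.59e-05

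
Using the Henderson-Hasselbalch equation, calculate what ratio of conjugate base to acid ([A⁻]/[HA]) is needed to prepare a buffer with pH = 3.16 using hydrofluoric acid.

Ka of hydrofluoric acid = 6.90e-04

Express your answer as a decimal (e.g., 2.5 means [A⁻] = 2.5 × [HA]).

pKa = -log(6.90e-04) = 3.1612. pH = pKa + log([A⁻]/[HA]), so log([A⁻]/[HA]) = pH − pKa = 3.16 − 3.1612 = -0.0012. [A⁻]/[HA] = 10^(-0.0012) = 0.997

[A⁻]/[HA] = 0.997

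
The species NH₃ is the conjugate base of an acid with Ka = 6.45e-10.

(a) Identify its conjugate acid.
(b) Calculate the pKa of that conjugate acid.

(a) The conjugate acid is formed by adding one H⁺ to NH₃, giving NH₄⁺. (b) pKa = -log(Ka) = -log(6.45e-10) = 9.19.

Conjugate acid: NH₄⁺; pK_a = 9.19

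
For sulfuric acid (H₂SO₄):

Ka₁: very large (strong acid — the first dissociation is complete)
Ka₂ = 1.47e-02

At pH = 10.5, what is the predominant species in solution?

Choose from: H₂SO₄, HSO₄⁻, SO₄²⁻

The first dissociation is complete, so H₂SO₄ itself is never the predominant species in water; pKa₂ = -log(1.47e-02) = 1.83. For a polyprotic acid the predominant species crosses at each pKa: below pKa_n the protonated form dominates, above it the deprotonated form does. At pH = 10.5, the predominant species is SO₄²⁻.

SO₄²⁻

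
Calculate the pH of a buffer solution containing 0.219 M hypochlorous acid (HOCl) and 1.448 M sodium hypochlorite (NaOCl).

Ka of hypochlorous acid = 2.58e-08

pKa = -log(2.58e-08) = 7.59. pH = pKa + log([A⁻]/[HA]) = 7.59 + log(1.448/0.219)

pH = 8.41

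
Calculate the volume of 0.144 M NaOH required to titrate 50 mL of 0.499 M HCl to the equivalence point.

At equivalence: moles acid = moles base. moles HCl = 0.499 × 50/1000 = 0.02495 mol. V_base = moles / 0.144 × 1000 = 173.3 mL.

V_{base} = 173.3 mL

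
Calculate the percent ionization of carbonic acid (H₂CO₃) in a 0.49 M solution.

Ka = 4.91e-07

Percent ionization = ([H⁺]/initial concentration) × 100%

Using Ka equilibrium: x² + Ka×x - Ka×C = 0. Solving: [H⁺] = 4.9025e-04. Percent = (4.9025e-04/0.49) × 100

Percent ionization = 0.1%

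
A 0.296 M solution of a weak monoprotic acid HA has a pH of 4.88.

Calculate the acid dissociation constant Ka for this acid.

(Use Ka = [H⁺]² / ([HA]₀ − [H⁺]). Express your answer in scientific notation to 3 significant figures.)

[H⁺] = 10^(−pH) = 10^(−4.88) = 1.318e-05 M. For HA ⇌ H⁺ + A⁻, Ka = [H⁺][A⁻]/[HA] = [H⁺]² / ([HA]₀ − [H⁺]) = (1.318e-05)² / (0.296 − 1.318e-05) = 5.87e-10.

K_a = 5.87e-10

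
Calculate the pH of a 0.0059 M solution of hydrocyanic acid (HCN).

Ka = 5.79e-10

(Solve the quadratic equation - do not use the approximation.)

x² + Ka×x - Ka×C = 0. Using quadratic formula: [H⁺] = 1.8480e-06

pH = 5.73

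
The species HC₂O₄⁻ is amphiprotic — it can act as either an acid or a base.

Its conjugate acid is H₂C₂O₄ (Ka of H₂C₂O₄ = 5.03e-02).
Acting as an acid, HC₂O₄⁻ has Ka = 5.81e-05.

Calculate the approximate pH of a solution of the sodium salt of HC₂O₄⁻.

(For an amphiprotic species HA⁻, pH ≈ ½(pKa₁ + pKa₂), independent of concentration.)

pKa₁ = -log(5.03e-02) = 1.30; pKa₂ = -log(5.81e-05) = 4.24. For an amphiprotic species, pH ≈ ½(pKa₁ + pKa₂) = ½(1.30 + 4.24) = 2.77.

pH = 2.77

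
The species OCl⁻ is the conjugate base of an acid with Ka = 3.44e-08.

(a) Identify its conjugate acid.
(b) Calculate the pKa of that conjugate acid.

(a) The conjugate acid is formed by adding one H⁺ to OCl⁻, giving HOCl. (b) pKa = -log(Ka) = -log(3.44e-08) = 7.46.

Conjugate acid: HOCl; pK_a = 7.46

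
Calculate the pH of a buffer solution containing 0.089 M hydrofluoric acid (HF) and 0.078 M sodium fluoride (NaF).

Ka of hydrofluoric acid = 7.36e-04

pKa = -log(7.36e-04) = 3.13. pH = pKa + log([A⁻]/[HA]) = 3.13 + log(0.078/0.089)

pH = 3.08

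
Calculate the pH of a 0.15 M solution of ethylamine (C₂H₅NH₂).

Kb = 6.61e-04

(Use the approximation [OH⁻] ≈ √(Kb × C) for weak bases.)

[OH⁻] = √(Kb × C) = √(6.61e-04 × 0.15) = 9.9574e-03. pOH = 2.00, pH = 14 - pOH

pH = 12.00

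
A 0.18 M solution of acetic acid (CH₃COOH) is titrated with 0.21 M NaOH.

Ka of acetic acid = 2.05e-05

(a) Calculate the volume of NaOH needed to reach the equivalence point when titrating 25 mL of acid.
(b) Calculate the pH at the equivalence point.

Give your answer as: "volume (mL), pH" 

moles acid = 0.18 × 25/1000 = 0.0045 mol; V_base = moles/0.21 × 1000 = 21.4 mL. At equivalence only the conjugate base is present: [A⁻] = 0.0045/0.046 = 9.6923e-02 M. Kb = Kw/Ka = 4.88e-10; [OH⁻] = √(Kb × [A⁻]) = 6.8760e-06; pOH = 5.16; pH = 14 - pOH = 8.84.

V = 21.4 mL, pH = 8.84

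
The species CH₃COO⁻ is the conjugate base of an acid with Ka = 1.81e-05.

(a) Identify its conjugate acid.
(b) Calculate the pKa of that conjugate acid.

(a) The conjugate acid is formed by adding one H⁺ to CH₃COO⁻, giving CH₃COOH. (b) pKa = -log(Ka) = -log(1.81e-05) = 4.74.

Conjugate acid: CH₃COOH; pK_a = 4.74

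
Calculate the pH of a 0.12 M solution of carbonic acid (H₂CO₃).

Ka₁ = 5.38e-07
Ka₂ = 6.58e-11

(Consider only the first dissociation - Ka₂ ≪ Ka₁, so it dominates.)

First dissociation dominates. From Ka₁ = [H⁺][HA⁻]/[H₂A], x² + Ka₁·x − Ka₁·C = 0 with C = 0.12 M and Ka₁ = 5.38e-07. Solving: [H⁺] = (−Ka₁ + √(Ka₁² + 4·Ka₁·C)) / 2 = 2.5382e-04 M. pH = -log(2.5382e-04) = 3.60.

pH = 3.60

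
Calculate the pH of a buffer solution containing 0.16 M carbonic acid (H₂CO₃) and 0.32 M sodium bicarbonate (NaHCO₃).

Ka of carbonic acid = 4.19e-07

pKa = -log(4.19e-07) = 6.38. pH = pKa + log([A⁻]/[HA]) = 6.38 + log(0.32/0.16)

pH = 6.68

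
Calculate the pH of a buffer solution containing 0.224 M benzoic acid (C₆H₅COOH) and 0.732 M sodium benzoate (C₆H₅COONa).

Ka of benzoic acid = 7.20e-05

pKa = -log(7.20e-05) = 4.14. pH = pKa + log([A⁻]/[HA]) = 4.14 + log(0.732/0.224)

pH = 4.66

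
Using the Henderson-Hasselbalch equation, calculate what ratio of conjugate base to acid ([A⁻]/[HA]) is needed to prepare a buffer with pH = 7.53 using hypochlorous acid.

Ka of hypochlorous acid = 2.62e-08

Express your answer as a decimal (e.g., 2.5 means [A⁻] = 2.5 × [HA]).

pKa = -log(2.62e-08) = 7.5817. pH = pKa + log([A⁻]/[HA]), so log([A⁻]/[HA]) = pH − pKa = 7.53 − 7.5817 = -0.0517. [A⁻]/[HA] = 10^(-0.0517) = 0.888

[A⁻]/[HA] = 0.888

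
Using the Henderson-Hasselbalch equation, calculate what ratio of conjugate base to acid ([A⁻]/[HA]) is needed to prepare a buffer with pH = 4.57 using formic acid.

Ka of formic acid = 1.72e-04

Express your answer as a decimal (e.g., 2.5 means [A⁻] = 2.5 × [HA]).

pKa = -log(1.72e-04) = 3.7645. pH = pKa + log([A⁻]/[HA]), so log([A⁻]/[HA]) = pH − pKa = 4.57 − 3.7645 = 0.8055. [A⁻]/[HA] = 10^(0.8055) = 6.39

[A⁻]/[HA] = 6.39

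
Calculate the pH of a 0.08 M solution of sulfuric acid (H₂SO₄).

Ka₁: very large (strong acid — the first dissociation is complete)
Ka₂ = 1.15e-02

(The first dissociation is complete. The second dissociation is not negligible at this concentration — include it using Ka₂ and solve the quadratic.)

First dissociation is complete: [H⁺]₀ = [HSO₄⁻]₀ = C = 0.08 M. Second dissociation HSO₄⁻ ⇌ H⁺ + SO₄²⁻: let x = [SO₄²⁻]. Ka₂ = (C + x)·x / (C − x) = 1.15e-02 → x² + (C + Ka₂)·x − Ka₂·C = 0 → x² + 0.09150·x − 9.200e-04 = 0. x = (−0.09150 + √(0.09150² + 4 × 9.200e-04)) / 2 = 9.1414e-03 M. [H⁺] = C + x = 0.08 + 9.1414e-03 = 8.9141e-02 M. pH = -log(8.9141e-02) = 1.05.

pH = 1.05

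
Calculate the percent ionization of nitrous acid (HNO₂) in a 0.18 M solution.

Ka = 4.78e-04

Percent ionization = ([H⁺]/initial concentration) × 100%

Using Ka equilibrium: x² + Ka×x - Ka×C = 0. Solving: [H⁺] = 9.0399e-03. Percent = (9.0399e-03/0.18) × 100

Percent ionization = 5.02%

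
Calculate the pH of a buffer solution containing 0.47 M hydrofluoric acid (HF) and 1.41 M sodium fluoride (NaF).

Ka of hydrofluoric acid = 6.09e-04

pKa = -log(6.09e-04) = 3.22. pH = pKa + log([A⁻]/[HA]) = 3.22 + log(1.41/0.47)

pH = 3.69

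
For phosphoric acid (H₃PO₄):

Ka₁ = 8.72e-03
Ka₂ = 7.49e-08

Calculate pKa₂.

pKa₂ = -log(Ka₂) = -log(7.49e-08) = 7.13.

pK_{a2} = 7.13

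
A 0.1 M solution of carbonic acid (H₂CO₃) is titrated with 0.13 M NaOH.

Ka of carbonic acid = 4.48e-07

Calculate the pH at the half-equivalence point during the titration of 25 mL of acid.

At half-equivalence [HA] = [A⁻], so Henderson-Hasselbalch gives pH = pKa = -log(4.48e-07) = 6.35.

pH = pKa = 6.35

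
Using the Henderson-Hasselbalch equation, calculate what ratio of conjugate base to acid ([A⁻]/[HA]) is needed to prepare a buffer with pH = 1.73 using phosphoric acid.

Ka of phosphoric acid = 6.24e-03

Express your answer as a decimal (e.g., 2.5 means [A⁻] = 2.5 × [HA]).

pKa = -log(6.24e-03) = 2.2048. pH = pKa + log([A⁻]/[HA]), so log([A⁻]/[HA]) = pH − pKa = 1.73 − 2.2048 = -0.4748. [A⁻]/[HA] = 10^(-0.4748) = 0.335

[A⁻]/[HA] = 0.335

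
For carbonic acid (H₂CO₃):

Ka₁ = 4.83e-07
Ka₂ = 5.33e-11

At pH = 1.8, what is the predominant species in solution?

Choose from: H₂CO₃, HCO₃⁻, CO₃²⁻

pKa₁ = 6.32, pKa₂ = 10.27. For a polyprotic acid the predominant species crosses at each pKa: below pKa_n the protonated form dominates, above it the deprotonated form does. At pH = 1.8, the predominant species is H₂CO₃.

H₂CO₃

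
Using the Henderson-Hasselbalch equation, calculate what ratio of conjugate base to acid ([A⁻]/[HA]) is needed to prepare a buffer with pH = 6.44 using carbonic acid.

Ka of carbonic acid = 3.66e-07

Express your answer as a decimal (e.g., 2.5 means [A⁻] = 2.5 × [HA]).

pKa = -log(3.66e-07) = 6.4365. pH = pKa + log([A⁻]/[HA]), so log([A⁻]/[HA]) = pH − pKa = 6.44 − 6.4365 = 0.0035. [A⁻]/[HA] = 10^(0.0035) = 1.01

[A⁻]/[HA] = 1.01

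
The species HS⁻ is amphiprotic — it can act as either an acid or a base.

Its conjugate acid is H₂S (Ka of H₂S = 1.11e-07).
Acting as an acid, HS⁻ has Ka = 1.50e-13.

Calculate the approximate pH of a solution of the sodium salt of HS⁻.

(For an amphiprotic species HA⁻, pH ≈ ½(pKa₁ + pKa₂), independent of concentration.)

pKa₁ = -log(1.11e-07) = 6.95; pKa₂ = -log(1.50e-13) = 12.82. For an amphiprotic species, pH ≈ ½(pKa₁ + pKa₂) = ½(6.95 + 12.82) = 9.89.

pH = 9.89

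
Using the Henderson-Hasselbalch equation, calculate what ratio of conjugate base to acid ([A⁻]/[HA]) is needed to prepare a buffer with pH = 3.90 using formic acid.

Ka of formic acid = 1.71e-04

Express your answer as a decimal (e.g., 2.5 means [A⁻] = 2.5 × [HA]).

pKa = -log(1.71e-04) = 3.7670. pH = pKa + log([A⁻]/[HA]), so log([A⁻]/[HA]) = pH − pKa = 3.90 − 3.7670 = 0.1330. [A⁻]/[HA] = 10^(0.1330) = 1.36

[A⁻]/[HA] = 1.36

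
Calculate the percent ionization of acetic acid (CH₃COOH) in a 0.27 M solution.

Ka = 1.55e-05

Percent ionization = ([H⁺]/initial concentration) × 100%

Using Ka equilibrium: x² + Ka×x - Ka×C = 0. Solving: [H⁺] = 2.0380e-03. Percent = (2.0380e-03/0.27) × 100

Percent ionization = 0.755%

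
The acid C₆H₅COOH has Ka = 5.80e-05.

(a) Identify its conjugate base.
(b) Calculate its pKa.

(a) The conjugate base is formed by removing one H⁺ from C₆H₅COOH, giving C₆H₅COO⁻. (b) pKa = -log(Ka) = -log(5.80e-05) = 4.24.

Conjugate base: C₆H₅COO⁻; pK_a = 4.24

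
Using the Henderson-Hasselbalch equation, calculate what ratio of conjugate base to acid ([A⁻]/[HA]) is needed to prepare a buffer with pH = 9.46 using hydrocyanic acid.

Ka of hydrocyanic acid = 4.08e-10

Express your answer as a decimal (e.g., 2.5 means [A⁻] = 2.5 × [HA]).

pKa = -log(4.08e-10) = 9.3893. pH = pKa + log([A⁻]/[HA]), so log([A⁻]/[HA]) = pH − pKa = 9.46 − 9.3893 = 0.0707. [A⁻]/[HA] = 10^(0.0707) = 1.18

[A⁻]/[HA] = 1.18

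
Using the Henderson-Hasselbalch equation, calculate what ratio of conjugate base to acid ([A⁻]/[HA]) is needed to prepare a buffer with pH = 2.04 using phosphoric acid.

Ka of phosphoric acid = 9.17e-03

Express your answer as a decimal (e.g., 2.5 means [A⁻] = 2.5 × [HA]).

pKa = -log(9.17e-03) = 2.0376. pH = pKa + log([A⁻]/[HA]), so log([A⁻]/[HA]) = pH − pKa = 2.04 − 2.0376 = 0.0024. [A⁻]/[HA] = 10^(0.0024) = 1.01

[A⁻]/[HA] = 1.01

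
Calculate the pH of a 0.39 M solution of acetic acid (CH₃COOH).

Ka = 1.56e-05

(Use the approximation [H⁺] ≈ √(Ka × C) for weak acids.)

[H⁺] = √(Ka × C) = √(1.56e-05 × 0.39) = 2.4666e-03. pH = -log(2.4666e-03)

pH = 2.61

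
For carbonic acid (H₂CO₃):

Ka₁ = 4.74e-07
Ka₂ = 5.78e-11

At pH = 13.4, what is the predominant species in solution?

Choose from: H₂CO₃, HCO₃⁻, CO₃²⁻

pKa₁ = 6.32, pKa₂ = 10.24. For a polyprotic acid the predominant species crosses at each pKa: below pKa_n the protonated form dominates, above it the deprotonated form does. At pH = 13.4, the predominant species is CO₃²⁻.

CO₃²⁻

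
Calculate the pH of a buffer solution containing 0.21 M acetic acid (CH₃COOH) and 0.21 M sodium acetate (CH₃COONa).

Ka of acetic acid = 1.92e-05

pKa = -log(1.92e-05) = 4.72. pH = pKa + log([A⁻]/[HA]) = 4.72 + log(0.21/0.21)

pH = 4.72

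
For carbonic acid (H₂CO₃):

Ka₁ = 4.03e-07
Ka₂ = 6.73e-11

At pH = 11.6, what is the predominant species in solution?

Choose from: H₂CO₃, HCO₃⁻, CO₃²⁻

pKa₁ = 6.39, pKa₂ = 10.17. For a polyprotic acid the predominant species crosses at each pKa: below pKa_n the protonated form dominates, above it the deprotonated form does. At pH = 11.6, the predominant species is CO₃²⁻.

CO₃²⁻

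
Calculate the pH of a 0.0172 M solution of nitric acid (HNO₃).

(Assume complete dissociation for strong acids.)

[H⁺] = 0.0172 M for strong acid. pH = -log[H⁺] = -log(0.0172)

pH = 1.76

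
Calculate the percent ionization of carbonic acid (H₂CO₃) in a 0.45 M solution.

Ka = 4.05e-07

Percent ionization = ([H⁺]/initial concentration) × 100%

Using Ka equilibrium: x² + Ka×x - Ka×C = 0. Solving: [H⁺] = 4.2671e-04. Percent = (4.2671e-04/0.45) × 100

Percent ionization = 0.0948%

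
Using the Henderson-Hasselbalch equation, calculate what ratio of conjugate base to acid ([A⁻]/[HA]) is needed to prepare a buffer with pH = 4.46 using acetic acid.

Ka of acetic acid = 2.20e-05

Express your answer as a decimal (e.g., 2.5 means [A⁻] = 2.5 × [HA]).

pKa = -log(2.20e-05) = 4.6576. pH = pKa + log([A⁻]/[HA]), so log([A⁻]/[HA]) = pH − pKa = 4.46 − 4.6576 = -0.1976. [A⁻]/[HA] = 10^(-0.1976) = 0.634

[A⁻]/[HA] = 0.634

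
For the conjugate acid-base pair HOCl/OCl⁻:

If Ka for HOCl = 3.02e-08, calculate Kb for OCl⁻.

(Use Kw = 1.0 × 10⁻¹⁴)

For a conjugate pair Ka × Kb = Kw, so Kb = Kw/Ka = 1.0 × 10⁻¹⁴ / 3.02e-08 = 3.31e-07.

K_b = 3.31e-07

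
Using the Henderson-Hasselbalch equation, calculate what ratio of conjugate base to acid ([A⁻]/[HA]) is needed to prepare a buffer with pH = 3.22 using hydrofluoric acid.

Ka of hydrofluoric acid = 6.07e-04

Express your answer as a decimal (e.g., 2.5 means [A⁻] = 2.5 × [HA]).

pKa = -log(6.07e-04) = 3.2168. pH = pKa + log([A⁻]/[HA]), so log([A⁻]/[HA]) = pH − pKa = 3.22 − 3.2168 = 0.0032. [A⁻]/[HA] = 10^(0.0032) = 1.01

[A⁻]/[HA] = 1.01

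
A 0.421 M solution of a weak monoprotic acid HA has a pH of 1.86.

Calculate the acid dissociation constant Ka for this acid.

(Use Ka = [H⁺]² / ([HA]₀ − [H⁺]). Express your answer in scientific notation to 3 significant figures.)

[H⁺] = 10^(−pH) = 10^(−1.86) = 1.380e-02 M. For HA ⇌ H⁺ + A⁻, Ka = [H⁺][A⁻]/[HA] = [H⁺]² / ([HA]₀ − [H⁺]) = (1.380e-02)² / (0.421 − 1.380e-02) = 4.68e-04.

K_a = 4.68e-04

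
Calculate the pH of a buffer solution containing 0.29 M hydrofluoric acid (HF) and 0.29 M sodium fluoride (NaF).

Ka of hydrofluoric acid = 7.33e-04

pKa = -log(7.33e-04) = 3.13. pH = pKa + log([A⁻]/[HA]) = 3.13 + log(0.29/0.29)

pH = 3.13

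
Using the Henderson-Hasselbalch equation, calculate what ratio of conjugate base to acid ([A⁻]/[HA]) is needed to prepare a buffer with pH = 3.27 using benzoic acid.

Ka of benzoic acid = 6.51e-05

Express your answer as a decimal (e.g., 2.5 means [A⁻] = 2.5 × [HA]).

pKa = -log(6.51e-05) = 4.1864. pH = pKa + log([A⁻]/[HA]), so log([A⁻]/[HA]) = pH − pKa = 3.27 − 4.1864 = -0.9164. [A⁻]/[HA] = 10^(-0.9164) = 0.121

[A⁻]/[HA] = 0.121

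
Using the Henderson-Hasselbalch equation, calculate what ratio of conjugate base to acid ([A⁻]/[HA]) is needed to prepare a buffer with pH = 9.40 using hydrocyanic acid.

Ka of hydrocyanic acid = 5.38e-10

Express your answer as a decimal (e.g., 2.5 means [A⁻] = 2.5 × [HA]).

pKa = -log(5.38e-10) = 9.2692. pH = pKa + log([A⁻]/[HA]), so log([A⁻]/[HA]) = pH − pKa = 9.40 − 9.2692 = 0.1308. [A⁻]/[HA] = 10^(0.1308) = 1.35

[A⁻]/[HA] = 1.35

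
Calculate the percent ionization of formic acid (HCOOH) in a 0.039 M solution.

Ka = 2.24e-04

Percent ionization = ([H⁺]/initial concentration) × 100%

Using Ka equilibrium: x² + Ka×x - Ka×C = 0. Solving: [H⁺] = 2.8458e-03. Percent = (2.8458e-03/0.039) × 100

Percent ionization = 7.3%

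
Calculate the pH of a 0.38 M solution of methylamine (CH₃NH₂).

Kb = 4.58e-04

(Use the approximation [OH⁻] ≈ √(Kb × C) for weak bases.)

[OH⁻] = √(Kb × C) = √(4.58e-04 × 0.38) = 1.3192e-02. pOH = 1.88, pH = 14 - pOH

pH = 12.12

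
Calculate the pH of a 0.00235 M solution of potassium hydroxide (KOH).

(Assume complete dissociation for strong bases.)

[OH⁻] = 0.00235 M for strong base. pOH = -log[OH⁻] = 2.63, pH = 14 - pOH

pH = 11.37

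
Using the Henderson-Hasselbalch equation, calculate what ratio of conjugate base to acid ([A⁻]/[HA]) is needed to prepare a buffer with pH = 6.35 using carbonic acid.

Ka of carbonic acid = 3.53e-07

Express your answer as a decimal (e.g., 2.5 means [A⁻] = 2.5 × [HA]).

pKa = -log(3.53e-07) = 6.4522. pH = pKa + log([A⁻]/[HA]), so log([A⁻]/[HA]) = pH − pKa = 6.35 − 6.4522 = -0.1022. [A⁻]/[HA] = 10^(-0.1022) = 0.790

[A⁻]/[HA] = 0.790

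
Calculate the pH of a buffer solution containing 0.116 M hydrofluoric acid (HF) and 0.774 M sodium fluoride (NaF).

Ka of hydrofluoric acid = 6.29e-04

pKa = -log(6.29e-04) = 3.20. pH = pKa + log([A⁻]/[HA]) = 3.20 + log(0.774/0.116)

pH = 4.03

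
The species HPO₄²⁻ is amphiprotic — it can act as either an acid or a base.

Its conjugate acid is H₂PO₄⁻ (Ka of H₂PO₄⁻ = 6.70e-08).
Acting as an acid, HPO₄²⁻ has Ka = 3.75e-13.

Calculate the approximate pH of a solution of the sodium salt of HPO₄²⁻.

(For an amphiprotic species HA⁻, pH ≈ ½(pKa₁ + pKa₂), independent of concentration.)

pKa₁ = -log(6.70e-08) = 7.17; pKa₂ = -log(3.75e-13) = 12.43. For an amphiprotic species, pH ≈ ½(pKa₁ + pKa₂) = ½(7.17 + 12.43) = 9.80.

pH = 9.80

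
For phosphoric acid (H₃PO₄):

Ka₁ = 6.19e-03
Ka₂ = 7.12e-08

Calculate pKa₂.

pKa₂ = -log(Ka₂) = -log(7.12e-08) = 7.15.

pK_{a2} = 7.15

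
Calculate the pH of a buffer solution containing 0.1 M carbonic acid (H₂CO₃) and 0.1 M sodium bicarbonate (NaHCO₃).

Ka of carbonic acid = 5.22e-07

pKa = -log(5.22e-07) = 6.28. pH = pKa + log([A⁻]/[HA]) = 6.28 + log(0.1/0.1)

pH = 6.28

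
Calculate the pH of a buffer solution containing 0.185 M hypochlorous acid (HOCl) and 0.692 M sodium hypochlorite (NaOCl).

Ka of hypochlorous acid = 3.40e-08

pKa = -log(3.40e-08) = 7.47. pH = pKa + log([A⁻]/[HA]) = 7.47 + log(0.692/0.185)

pH = 8.04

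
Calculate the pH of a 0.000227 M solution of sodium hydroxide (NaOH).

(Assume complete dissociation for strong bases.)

[OH⁻] = 0.000227 M for strong base. pOH = -log[OH⁻] = 3.64, pH = 14 - pOH

pH = 10.36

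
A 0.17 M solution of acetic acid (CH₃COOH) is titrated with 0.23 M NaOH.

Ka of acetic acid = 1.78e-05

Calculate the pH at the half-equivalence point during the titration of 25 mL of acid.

At half-equivalence [HA] = [A⁻], so Henderson-Hasselbalch gives pH = pKa = -log(1.78e-05) = 4.75.

pH = pKa = 4.75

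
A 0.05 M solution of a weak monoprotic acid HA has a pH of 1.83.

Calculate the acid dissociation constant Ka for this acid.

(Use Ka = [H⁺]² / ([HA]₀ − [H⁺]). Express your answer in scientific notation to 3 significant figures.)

[H⁺] = 10^(−pH) = 10^(−1.83) = 1.479e-02 M. For HA ⇌ H⁺ + A⁻, Ka = [H⁺][A⁻]/[HA] = [H⁺]² / ([HA]₀ − [H⁺]) = (1.479e-02)² / (0.05 − 1.479e-02) = 6.21e-03.

K_a = 6.21e-03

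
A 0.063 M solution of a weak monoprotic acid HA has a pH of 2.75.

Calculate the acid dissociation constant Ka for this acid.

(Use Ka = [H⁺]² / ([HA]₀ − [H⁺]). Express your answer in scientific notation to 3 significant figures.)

[H⁺] = 10^(−pH) = 10^(−2.75) = 1.778e-03 M. For HA ⇌ H⁺ + A⁻, Ka = [H⁺][A⁻]/[HA] = [H⁺]² / ([HA]₀ − [H⁺]) = (1.778e-03)² / (0.063 − 1.778e-03) = 5.17e-05.

K_a = 5.17e-05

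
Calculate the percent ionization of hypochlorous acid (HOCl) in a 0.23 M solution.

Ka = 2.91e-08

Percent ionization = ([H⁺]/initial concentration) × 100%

Using Ka equilibrium: x² + Ka×x - Ka×C = 0. Solving: [H⁺] = 8.1796e-05. Percent = (8.1796e-05/0.23) × 100

Percent ionization = 0.0356%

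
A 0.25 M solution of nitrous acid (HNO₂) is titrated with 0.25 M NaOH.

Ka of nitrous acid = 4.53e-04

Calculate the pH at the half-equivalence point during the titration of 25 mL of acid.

At half-equivalence [HA] = [A⁻], so Henderson-Hasselbalch gives pH = pKa = -log(4.53e-04) = 3.34.

pH = pKa = 3.34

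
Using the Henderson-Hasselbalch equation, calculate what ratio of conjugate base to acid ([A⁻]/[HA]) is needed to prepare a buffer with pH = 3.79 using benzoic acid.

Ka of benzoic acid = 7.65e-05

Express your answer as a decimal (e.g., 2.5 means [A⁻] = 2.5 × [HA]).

pKa = -log(7.65e-05) = 4.1163. pH = pKa + log([A⁻]/[HA]), so log([A⁻]/[HA]) = pH − pKa = 3.79 − 4.1163 = -0.3263. [A⁻]/[HA] = 10^(-0.3263) = 0.472

[A⁻]/[HA] = 0.472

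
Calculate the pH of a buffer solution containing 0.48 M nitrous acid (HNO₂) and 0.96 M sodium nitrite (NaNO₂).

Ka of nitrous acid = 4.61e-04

pKa = -log(4.61e-04) = 3.34. pH = pKa + log([A⁻]/[HA]) = 3.34 + log(0.96/0.48)

pH = 3.64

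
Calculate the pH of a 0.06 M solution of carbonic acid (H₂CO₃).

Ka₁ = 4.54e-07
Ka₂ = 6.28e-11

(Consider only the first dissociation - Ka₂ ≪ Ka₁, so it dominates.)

First dissociation dominates. From Ka₁ = [H⁺][HA⁻]/[H₂A], x² + Ka₁·x − Ka₁·C = 0 with C = 0.06 M and Ka₁ = 4.54e-07. Solving: [H⁺] = (−Ka₁ + √(Ka₁² + 4·Ka₁·C)) / 2 = 1.6482e-04 M. pH = -log(1.6482e-04) = 3.78.

pH = 3.78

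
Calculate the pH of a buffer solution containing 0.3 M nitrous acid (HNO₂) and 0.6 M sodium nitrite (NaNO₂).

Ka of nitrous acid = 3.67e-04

pKa = -log(3.67e-04) = 3.44. pH = pKa + log([A⁻]/[HA]) = 3.44 + log(0.6/0.3)

pH = 3.74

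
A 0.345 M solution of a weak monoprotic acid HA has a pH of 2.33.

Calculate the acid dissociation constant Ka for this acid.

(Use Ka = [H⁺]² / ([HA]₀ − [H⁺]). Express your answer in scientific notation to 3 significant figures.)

[H⁺] = 10^(−pH) = 10^(−2.33) = 4.677e-03 M. For HA ⇌ H⁺ + A⁻, Ka = [H⁺][A⁻]/[HA] = [H⁺]² / ([HA]₀ − [H⁺]) = (4.677e-03)² / (0.345 − 4.677e-03) = 6.43e-05.

K_a = 6.43e-05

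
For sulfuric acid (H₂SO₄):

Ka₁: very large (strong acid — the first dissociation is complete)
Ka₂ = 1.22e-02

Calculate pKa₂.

pKa₂ = -log(Ka₂) = -log(1.22e-02) = 1.91.

pK_{a2} = 1.91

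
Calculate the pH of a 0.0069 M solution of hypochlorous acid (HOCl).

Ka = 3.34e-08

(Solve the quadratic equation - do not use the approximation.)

x² + Ka×x - Ka×C = 0. Using quadratic formula: [H⁺] = 1.5164e-05

pH = 4.82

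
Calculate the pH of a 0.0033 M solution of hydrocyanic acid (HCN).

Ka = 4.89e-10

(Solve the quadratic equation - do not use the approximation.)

x² + Ka×x - Ka×C = 0. Using quadratic formula: [H⁺] = 1.2701e-06

pH = 5.90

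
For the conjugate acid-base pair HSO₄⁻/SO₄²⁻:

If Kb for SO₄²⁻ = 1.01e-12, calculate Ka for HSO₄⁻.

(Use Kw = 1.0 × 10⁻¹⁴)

For a conjugate pair Ka × Kb = Kw, so Ka = Kw/Kb = 1.0 × 10⁻¹⁴ / 1.01e-12 = 9.90e-03.

K_a = 9.90e-03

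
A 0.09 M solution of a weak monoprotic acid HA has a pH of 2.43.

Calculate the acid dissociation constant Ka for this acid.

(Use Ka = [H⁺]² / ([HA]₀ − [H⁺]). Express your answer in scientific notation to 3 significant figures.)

[H⁺] = 10^(−pH) = 10^(−2.43) = 3.715e-03 M. For HA ⇌ H⁺ + A⁻, Ka = [H⁺][A⁻]/[HA] = [H⁺]² / ([HA]₀ − [H⁺]) = (3.715e-03)² / (0.09 − 3.715e-03) = 1.60e-04.

K_a = 1.60e-04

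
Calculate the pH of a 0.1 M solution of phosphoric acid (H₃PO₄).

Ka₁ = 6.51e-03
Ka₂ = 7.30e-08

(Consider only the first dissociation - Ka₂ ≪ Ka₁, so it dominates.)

First dissociation dominates. From Ka₁ = [H⁺][HA⁻]/[H₂A], x² + Ka₁·x − Ka₁·C = 0 with C = 0.1 M and Ka₁ = 6.51e-03. Solving: [H⁺] = (−Ka₁ + √(Ka₁² + 4·Ka₁·C)) / 2 = 2.2466e-02 M. pH = -log(2.2466e-02) = 1.65.

pH = 1.65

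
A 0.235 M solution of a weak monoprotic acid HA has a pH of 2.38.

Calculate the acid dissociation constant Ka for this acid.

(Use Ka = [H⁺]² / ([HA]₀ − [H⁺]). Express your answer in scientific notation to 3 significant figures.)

[H⁺] = 10^(−pH) = 10^(−2.38) = 4.169e-03 M. For HA ⇌ H⁺ + A⁻, Ka = [H⁺][A⁻]/[HA] = [H⁺]² / ([HA]₀ − [H⁺]) = (4.169e-03)² / (0.235 − 4.169e-03) = 7.53e-05.

K_a = 7.53e-05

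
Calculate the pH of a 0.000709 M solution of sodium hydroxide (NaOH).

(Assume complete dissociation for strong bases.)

[OH⁻] = 0.000709 M for strong base. pOH = -log[OH⁻] = 3.15, pH = 14 - pOH

pH = 10.85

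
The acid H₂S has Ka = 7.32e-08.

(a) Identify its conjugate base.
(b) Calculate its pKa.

(a) The conjugate base is formed by removing one H⁺ from H₂S, giving HS⁻. (b) pKa = -log(Ka) = -log(7.32e-08) = 7.14.

Conjugate base: HS⁻; pK_a = 7.14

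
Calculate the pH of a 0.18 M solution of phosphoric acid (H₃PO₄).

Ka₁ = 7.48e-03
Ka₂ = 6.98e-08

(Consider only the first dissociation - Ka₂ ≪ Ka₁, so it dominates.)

First dissociation dominates. From Ka₁ = [H⁺][HA⁻]/[H₂A], x² + Ka₁·x − Ka₁·C = 0 with C = 0.18 M and Ka₁ = 7.48e-03. Solving: [H⁺] = (−Ka₁ + √(Ka₁² + 4·Ka₁·C)) / 2 = 3.3143e-02 M. pH = -log(3.3143e-02) = 1.48.

pH = 1.48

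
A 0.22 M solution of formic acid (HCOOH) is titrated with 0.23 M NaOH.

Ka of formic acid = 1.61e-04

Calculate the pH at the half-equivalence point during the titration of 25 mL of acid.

At half-equivalence [HA] = [A⁻], so Henderson-Hasselbalch gives pH = pKa = -log(1.61e-04) = 3.79.

pH = pKa = 3.79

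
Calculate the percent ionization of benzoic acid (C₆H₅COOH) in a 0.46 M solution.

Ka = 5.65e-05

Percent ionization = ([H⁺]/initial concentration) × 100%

Using Ka equilibrium: x² + Ka×x - Ka×C = 0. Solving: [H⁺] = 5.0699e-03. Percent = (5.0699e-03/0.46) × 100

Percent ionization = 1.1%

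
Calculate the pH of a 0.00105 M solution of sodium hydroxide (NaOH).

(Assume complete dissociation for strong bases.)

[OH⁻] = 0.00105 M for strong base. pOH = -log[OH⁻] = 2.98, pH = 14 - pOH

pH = 11.02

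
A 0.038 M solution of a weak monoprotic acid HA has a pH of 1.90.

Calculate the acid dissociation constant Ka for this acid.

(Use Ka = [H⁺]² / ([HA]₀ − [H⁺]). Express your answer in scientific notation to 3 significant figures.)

[H⁺] = 10^(−pH) = 10^(−1.90) = 1.259e-02 M. For HA ⇌ H⁺ + A⁻, Ka = [H⁺][A⁻]/[HA] = [H⁺]² / ([HA]₀ − [H⁺]) = (1.259e-02)² / (0.038 − 1.259e-02) = 6.24e-03.

K_a = 6.24e-03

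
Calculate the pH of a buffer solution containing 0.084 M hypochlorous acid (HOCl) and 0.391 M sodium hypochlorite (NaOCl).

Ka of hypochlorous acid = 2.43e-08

pKa = -log(2.43e-08) = 7.61. pH = pKa + log([A⁻]/[HA]) = 7.61 + log(0.391/0.084)

pH = 8.28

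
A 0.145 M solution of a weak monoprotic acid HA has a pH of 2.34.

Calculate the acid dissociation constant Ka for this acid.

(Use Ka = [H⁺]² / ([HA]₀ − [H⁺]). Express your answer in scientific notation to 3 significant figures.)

[H⁺] = 10^(−pH) = 10^(−2.34) = 4.571e-03 M. For HA ⇌ H⁺ + A⁻, Ka = [H⁺][A⁻]/[HA] = [H⁺]² / ([HA]₀ − [H⁺]) = (4.571e-03)² / (0.145 − 4.571e-03) = 1.49e-04.

K_a = 1.49e-04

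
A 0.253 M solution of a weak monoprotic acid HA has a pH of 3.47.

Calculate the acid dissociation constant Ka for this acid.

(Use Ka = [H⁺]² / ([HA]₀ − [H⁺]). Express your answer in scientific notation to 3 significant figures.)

[H⁺] = 10^(−pH) = 10^(−3.47) = 3.388e-04 M. For HA ⇌ H⁺ + A⁻, Ka = [H⁺][A⁻]/[HA] = [H⁺]² / ([HA]₀ − [H⁺]) = (3.388e-04)² / (0.253 − 3.388e-04) = 4.54e-07.

K_a = 4.54e-07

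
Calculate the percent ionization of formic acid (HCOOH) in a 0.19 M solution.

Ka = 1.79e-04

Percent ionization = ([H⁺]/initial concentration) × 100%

Using Ka equilibrium: x² + Ka×x - Ka×C = 0. Solving: [H⁺] = 5.7430e-03. Percent = (5.7430e-03/0.19) × 100

Percent ionization = 3.02%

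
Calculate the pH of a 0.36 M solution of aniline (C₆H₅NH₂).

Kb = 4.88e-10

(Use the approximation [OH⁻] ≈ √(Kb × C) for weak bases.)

[OH⁻] = √(Kb × C) = √(4.88e-10 × 0.36) = 1.3254e-05. pOH = 4.88, pH = 14 - pOH

pH = 9.12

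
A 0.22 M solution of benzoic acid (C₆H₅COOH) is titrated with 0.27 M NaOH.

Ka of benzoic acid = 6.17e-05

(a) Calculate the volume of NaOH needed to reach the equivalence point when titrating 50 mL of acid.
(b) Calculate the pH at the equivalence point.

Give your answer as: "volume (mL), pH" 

moles acid = 0.22 × 50/1000 = 0.011 mol; V_base = moles/0.27 × 1000 = 40.7 mL. At equivalence only the conjugate base is present: [A⁻] = 0.011/0.091 = 1.2122e-01 M. Kb = Kw/Ka = 1.62e-10; [OH⁻] = √(Kb × [A⁻]) = 4.4325e-06; pOH = 5.35; pH = 14 - pOH = 8.65.

V = 40.7 mL, pH = 8.65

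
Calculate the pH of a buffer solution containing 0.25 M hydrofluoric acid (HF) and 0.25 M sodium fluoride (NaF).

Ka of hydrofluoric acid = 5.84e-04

pKa = -log(5.84e-04) = 3.23. pH = pKa + log([A⁻]/[HA]) = 3.23 + log(0.25/0.25)

pH = 3.23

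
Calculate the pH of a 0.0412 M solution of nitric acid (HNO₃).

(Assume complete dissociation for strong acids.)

[H⁺] = 0.0412 M for strong acid. pH = -log[H⁺] = -log(0.0412)

pH = 1.39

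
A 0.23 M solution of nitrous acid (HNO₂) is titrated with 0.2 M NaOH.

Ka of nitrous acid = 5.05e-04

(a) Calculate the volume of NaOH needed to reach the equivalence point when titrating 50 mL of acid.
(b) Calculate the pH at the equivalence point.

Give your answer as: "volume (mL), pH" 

moles acid = 0.23 × 50/1000 = 0.0115 mol; V_base = moles/0.2 × 1000 = 57.5 mL. At equivalence only the conjugate base is present: [A⁻] = 0.0115/0.107 = 1.0698e-01 M. Kb = Kw/Ka = 1.98e-11; [OH⁻] = √(Kb × [A⁻]) = 1.4555e-06; pOH = 5.84; pH = 14 - pOH = 8.16.

V = 57.5 mL, pH = 8.16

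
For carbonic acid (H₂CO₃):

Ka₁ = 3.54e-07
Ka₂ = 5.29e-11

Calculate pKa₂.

pKa₂ = -log(Ka₂) = -log(5.29e-11) = 10.28.

pK_{a2} = 10.28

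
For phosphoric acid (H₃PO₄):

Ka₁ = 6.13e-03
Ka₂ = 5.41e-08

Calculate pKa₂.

pKa₂ = -log(Ka₂) = -log(5.41e-08) = 7.27.

pK_{a2} = 7.27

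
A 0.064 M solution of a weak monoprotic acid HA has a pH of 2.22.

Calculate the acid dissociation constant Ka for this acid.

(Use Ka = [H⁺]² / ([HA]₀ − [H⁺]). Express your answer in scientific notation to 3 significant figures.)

[H⁺] = 10^(−pH) = 10^(−2.22) = 6.026e-03 M. For HA ⇌ H⁺ + A⁻, Ka = [H⁺][A⁻]/[HA] = [H⁺]² / ([HA]₀ − [H⁺]) = (6.026e-03)² / (0.064 − 6.026e-03) = 6.26e-04.

K_a = 6.26e-04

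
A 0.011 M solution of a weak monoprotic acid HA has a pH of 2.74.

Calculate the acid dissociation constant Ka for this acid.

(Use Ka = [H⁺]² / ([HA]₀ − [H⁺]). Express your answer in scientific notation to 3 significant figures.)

[H⁺] = 10^(−pH) = 10^(−2.74) = 1.820e-03 M. For HA ⇌ H⁺ + A⁻, Ka = [H⁺][A⁻]/[HA] = [H⁺]² / ([HA]₀ − [H⁺]) = (1.820e-03)² / (0.011 − 1.820e-03) = 3.61e-04.

K_a = 3.61e-04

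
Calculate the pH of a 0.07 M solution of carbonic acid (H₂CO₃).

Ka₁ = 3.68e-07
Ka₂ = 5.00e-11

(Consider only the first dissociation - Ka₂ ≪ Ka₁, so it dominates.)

First dissociation dominates. From Ka₁ = [H⁺][HA⁻]/[H₂A], x² + Ka₁·x − Ka₁·C = 0 with C = 0.07 M and Ka₁ = 3.68e-07. Solving: [H⁺] = (−Ka₁ + √(Ka₁² + 4·Ka₁·C)) / 2 = 1.6032e-04 M. pH = -log(1.6032e-04) = 3.80.

pH = 3.80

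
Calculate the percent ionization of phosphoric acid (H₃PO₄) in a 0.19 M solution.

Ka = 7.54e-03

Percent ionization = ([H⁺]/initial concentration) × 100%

Using Ka equilibrium: x² + Ka×x - Ka×C = 0. Solving: [H⁺] = 3.4267e-02. Percent = (3.4267e-02/0.19) × 100

Percent ionization = 18%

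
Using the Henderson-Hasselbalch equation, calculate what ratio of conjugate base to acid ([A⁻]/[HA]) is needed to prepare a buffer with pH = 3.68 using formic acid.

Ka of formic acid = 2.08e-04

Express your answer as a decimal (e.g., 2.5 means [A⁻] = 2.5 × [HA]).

pKa = -log(2.08e-04) = 3.6819. pH = pKa + log([A⁻]/[HA]), so log([A⁻]/[HA]) = pH − pKa = 3.68 − 3.6819 = -0.0019. [A⁻]/[HA] = 10^(-0.0019) = 0.996

[A⁻]/[HA] = 0.996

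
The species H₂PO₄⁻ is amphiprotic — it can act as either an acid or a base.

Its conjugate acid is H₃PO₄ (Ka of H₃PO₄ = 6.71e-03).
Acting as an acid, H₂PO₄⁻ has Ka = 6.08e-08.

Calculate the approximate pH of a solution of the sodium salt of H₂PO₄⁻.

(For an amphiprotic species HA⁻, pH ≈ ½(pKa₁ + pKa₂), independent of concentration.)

pKa₁ = -log(6.71e-03) = 2.17; pKa₂ = -log(6.08e-08) = 7.22. For an amphiprotic species, pH ≈ ½(pKa₁ + pKa₂) = ½(2.17 + 7.22) = 4.69.

pH = 4.69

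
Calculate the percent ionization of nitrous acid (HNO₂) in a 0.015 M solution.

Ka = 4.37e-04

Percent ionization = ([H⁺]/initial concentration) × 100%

Using Ka equilibrium: x² + Ka×x - Ka×C = 0. Solving: [H⁺] = 2.3511e-03. Percent = (2.3511e-03/0.015) × 100

Percent ionization = 15.7%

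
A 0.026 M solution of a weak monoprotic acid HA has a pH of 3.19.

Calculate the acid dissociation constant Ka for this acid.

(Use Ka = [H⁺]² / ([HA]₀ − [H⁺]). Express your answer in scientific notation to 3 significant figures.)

[H⁺] = 10^(−pH) = 10^(−3.19) = 6.457e-04 M. For HA ⇌ H⁺ + A⁻, Ka = [H⁺][A⁻]/[HA] = [H⁺]² / ([HA]₀ − [H⁺]) = (6.457e-04)² / (0.026 − 6.457e-04) = 1.64e-05.

K_a = 1.64e-05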